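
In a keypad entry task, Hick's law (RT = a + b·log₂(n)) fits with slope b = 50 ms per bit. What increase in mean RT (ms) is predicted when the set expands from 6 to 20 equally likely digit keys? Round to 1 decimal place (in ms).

ΔRT = (a + b log₂ n₂) − (a + b log₂ n₁) = b·(log₂ n₂ − log₂ n₁).
log₂(20) − log₂(6) = 4.3219 − 2.5850 = 1.7370.
ΔRT = 50 × 1.7370 = 86.848 ms.

86.8 ms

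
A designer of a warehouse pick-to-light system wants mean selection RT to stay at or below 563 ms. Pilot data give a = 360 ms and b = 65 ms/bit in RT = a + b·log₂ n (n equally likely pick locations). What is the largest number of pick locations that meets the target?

Set 360 + 65·log₂ n ≤ 563 → log₂ n ≤ (563 − 360)/65 = 3.1231.
So n ≤ 2^3.1231 = 8.712; the largest integer n is 8.

8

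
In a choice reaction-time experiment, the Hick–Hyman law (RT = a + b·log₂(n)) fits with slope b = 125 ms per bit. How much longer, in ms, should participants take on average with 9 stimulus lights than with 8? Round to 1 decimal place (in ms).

21.2 ms

The intercept a cancels: ΔRT = b·(log₂ n₂ − log₂ n₁) = b·log₂(n₂/n₁).
log₂(9) − log₂(8) = 3.1699 − 3 = 0.1699.
ΔRT = 125 × 0.1699 = 21.241 ms.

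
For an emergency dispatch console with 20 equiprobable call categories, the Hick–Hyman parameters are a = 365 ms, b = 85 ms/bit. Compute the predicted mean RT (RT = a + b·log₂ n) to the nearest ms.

log₂(20) = 4.3219 bits, so RT = 365 + 85 × 4.3219 ≈ 732.364 ms.

732 ms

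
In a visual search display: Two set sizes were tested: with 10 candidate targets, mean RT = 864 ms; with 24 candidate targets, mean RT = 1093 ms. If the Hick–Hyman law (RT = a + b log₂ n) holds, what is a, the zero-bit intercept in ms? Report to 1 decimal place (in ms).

Slope: b = (1093 − 864) / (log₂ 24 − log₂ 10) = 229/1.2630 = 181.309 ms/bit.
Intercept: a = 864 − 181.309·log₂(10) = 261.703 ms.

261.7 ms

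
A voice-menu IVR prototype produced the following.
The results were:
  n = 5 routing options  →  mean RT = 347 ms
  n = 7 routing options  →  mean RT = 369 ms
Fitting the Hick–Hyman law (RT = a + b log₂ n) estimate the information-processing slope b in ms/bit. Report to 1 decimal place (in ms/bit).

b = (RT₂ − RT₁)/(log₂ n₂ − log₂ n₁) = (369 − 347)/(2.8074 − 2.3219) = 45.321 ms/bit.

45.3 ms/bit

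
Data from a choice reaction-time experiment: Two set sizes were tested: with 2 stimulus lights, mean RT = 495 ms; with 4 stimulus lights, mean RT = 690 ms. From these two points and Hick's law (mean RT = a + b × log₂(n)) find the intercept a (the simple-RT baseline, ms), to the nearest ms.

300 ms

The slope on a log₂ axis is (690 − 495) / (2 − 1) = 195 ms/bit.
Intercept: a = 495 − 195·log₂(2) = 300.000 ms.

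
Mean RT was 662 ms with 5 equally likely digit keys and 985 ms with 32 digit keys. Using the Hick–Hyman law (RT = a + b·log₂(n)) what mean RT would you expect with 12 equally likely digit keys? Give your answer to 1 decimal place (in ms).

Solve the two-equation system in a and b:
  b = (985 − 662) / (log₂ 32 − log₂ 5) = 323 / (5 − 2.3219) = 120.609 ms/bit
  a = 662 − 120.609 × 2.3219 = 381.954 ms
Then RT(12) = 381.954 + 120.609 × log₂ 12 = 381.954 + 120.609 × 3.5850 ≈ 814.334 ms.

814.3 ms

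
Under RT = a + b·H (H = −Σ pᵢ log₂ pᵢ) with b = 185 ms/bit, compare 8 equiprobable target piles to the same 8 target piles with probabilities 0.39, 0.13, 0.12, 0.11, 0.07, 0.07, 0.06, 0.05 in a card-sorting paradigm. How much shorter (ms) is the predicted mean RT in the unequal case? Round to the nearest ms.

Equiprobable entropy H₀ = log₂ 8 = 3.0000 bits.
Skewed entropy H = −Σ pᵢ log₂ pᵢ = 2.6265 bits.
ΔRT = b·(H₀ − H) = 185 × 0.3735 = 69.09 ms.

69 ms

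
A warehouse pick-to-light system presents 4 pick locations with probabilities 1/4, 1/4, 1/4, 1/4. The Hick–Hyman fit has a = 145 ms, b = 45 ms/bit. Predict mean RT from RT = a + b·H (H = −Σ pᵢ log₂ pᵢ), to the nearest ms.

Each term −pᵢ log₂ pᵢ: 0.25·2 + 0.25·2 + 0.25·2 + 0.25·2; summed, H = 2.000 bits.
Mean RT = a + bH = 145 + 45·2.000 = 235.00 ms.

235 ms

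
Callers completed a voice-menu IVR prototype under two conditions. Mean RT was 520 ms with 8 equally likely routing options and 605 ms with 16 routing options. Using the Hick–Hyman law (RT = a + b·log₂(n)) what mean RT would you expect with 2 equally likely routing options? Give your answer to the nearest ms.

With log₂ n on the abscissa the relation is linear; from the two conditions:
  b = (605 − 520) / (log₂ 16 − log₂ 8) = 85 / (4 − 3) = 85 ms/bit
  a = 520 − 85 × 3 = 265 ms
Then RT(2) = 265 + 85 × log₂ 2 = 265 + 85 × 1 ≈ 350.000 ms.

350 ms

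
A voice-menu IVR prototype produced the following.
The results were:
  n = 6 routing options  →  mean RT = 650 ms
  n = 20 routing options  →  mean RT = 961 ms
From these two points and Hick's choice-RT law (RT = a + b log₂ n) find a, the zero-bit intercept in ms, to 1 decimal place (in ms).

187.2 ms

b = (RT₂ − RT₁)/(log₂ n₂ − log₂ n₁) = (961 − 650)/(4.3219 − 2.5850) = 179.048 ms/bit.
Intercept: a = 650 − 179.048·log₂(6) = 187.168 ms.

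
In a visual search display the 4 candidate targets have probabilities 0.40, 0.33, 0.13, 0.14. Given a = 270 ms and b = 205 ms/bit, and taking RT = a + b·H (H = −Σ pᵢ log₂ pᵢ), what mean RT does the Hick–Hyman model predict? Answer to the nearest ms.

Entropy contributions −pᵢ log₂ pᵢ: 0.5288, 0.5278, 0.3826, 0.3971; sum H = 1.8363 bits.
RT = a + bH = 270 + 205·1.8363 = 646.45 ms.

646 ms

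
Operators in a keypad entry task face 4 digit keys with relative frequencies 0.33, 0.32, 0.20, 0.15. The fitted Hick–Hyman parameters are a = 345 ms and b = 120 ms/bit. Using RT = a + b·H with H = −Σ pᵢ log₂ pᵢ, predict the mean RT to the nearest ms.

576 ms

H = 0.33·log₂(1/0.33) + 0.32·log₂(1/0.32) + 0.20·log₂(1/0.20) + 0.15·log₂(1/0.15) = 1.9288 bits.
RT = 345 + 120 × 1.9288 = 576.45 ms.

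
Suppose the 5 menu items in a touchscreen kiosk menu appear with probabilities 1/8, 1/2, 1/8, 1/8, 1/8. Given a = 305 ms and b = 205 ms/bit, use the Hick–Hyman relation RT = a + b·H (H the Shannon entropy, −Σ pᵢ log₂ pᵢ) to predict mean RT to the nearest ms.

H = −Σ pᵢ log₂ pᵢ = 0.125·3 + 0.5·1 + 0.125·3 + 0.125·3 + 0.125·3 = 2.000 bits.
RT = 305 + 205 × 2.000 = 715.00 ms.

715 ms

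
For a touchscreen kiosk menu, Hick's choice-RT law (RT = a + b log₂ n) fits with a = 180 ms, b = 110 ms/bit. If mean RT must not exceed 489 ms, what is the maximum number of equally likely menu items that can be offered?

7

110·log₂ n ≤ 489 − 180 = 309, giving log₂ n ≤ 2.8091 and n ≤ 7.008. The largest whole number is 7.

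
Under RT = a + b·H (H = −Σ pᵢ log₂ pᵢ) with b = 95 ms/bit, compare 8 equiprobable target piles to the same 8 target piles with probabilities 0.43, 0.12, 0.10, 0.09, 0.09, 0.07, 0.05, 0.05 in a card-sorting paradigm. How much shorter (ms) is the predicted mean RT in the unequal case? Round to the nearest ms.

43 ms

The RT saving is b·ΔH. Equiprobable H₀ = log₂(8) = 3.0000 bits; with the given probabilities H = 2.5489 bits.
b·(H₀ − H) = 95 × (3.0000 − 2.5489) = 42.86 ms.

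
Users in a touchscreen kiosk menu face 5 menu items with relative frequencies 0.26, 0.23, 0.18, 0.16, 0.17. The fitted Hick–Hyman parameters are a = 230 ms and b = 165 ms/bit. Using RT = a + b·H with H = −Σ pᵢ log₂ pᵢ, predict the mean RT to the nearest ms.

609 ms

H = 0.26·log₂(1/0.26) + 0.23·log₂(1/0.23) + 0.18·log₂(1/0.18) + 0.16·log₂(1/0.16) + 0.17·log₂(1/0.17) = 2.2959 bits.
RT = 230 + 165 × 2.2959 = 608.82 ms.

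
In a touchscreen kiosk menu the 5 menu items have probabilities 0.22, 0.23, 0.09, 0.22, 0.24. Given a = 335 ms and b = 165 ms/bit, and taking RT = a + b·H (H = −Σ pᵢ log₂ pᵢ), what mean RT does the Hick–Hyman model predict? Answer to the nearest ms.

707 ms

Entropy contributions −pᵢ log₂ pᵢ: 0.4806, 0.4877, 0.3127, 0.4806, 0.4941; sum H = 2.2556 bits.
RT = a + bH = 335 + 165·2.2556 = 707.17 ms.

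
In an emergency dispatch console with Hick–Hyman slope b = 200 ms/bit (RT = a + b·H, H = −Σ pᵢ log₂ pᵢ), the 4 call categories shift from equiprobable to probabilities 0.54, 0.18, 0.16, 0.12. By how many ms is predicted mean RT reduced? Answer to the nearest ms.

57 ms

Equiprobable entropy H₀ = log₂ 4 = 2.0000 bits.
Skewed entropy H = −Σ pᵢ log₂ pᵢ = 1.7154 bits.
ΔRT = b·(H₀ − H) = 200 × 0.2846 = 56.91 ms.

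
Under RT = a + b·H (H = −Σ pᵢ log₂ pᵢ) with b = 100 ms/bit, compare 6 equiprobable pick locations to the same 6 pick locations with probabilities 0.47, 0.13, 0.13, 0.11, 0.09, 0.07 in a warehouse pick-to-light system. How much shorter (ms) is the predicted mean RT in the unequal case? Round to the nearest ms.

38 ms

Equiprobable entropy H₀ = log₂ 6 = 2.5850 bits.
Skewed entropy H = −Σ pᵢ log₂ pᵢ = 2.2087 bits.
ΔRT = b·(H₀ − H) = 100 × 0.3762 = 37.62 ms.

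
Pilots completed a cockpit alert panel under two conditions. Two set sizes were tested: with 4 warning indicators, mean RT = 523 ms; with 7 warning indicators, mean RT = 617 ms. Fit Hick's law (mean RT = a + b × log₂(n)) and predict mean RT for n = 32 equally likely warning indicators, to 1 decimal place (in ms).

With log₂ n on the abscissa the relation is linear; from the two conditions:
  b = (617 − 523) / (log₂ 7 − log₂ 4) = 94 / (2.8074 − 2) = 116.430 ms/bit
  a = 523 − 116.430 × 2 = 290.141 ms
Then RT(32) = 290.141 + 116.430 × log₂ 32 = 290.141 + 116.430 × 5 ≈ 872.289 ms.

872.3 ms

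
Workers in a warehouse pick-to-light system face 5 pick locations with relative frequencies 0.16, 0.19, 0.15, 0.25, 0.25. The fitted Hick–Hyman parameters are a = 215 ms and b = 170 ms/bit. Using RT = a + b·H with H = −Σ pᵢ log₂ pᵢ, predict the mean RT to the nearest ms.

604 ms

Entropy contributions −pᵢ log₂ pᵢ: 0.4230, 0.4552, 0.4105, 0.5000, 0.5000; sum H = 2.2888 bits.
RT = a + bH = 215 + 170·2.2888 = 604.09 ms.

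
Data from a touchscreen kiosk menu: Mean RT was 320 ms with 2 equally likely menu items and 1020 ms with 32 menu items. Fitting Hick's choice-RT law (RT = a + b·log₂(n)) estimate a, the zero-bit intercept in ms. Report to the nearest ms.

Slope: b = (1020 − 320) / (log₂ 32 − log₂ 2) = 700/4.0000 = 175 ms/bit.
Intercept: a = 320 − 175·log₂(2) = 145.000 ms.

145 ms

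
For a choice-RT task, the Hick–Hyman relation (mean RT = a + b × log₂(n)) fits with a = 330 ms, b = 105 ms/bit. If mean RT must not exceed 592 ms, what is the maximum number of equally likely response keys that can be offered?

Set 330 + 105·log₂ n ≤ 592 → log₂ n ≤ (592 − 330)/105 = 2.4952.
So n ≤ 2^2.4952 = 5.638; the largest integer n is 5.

5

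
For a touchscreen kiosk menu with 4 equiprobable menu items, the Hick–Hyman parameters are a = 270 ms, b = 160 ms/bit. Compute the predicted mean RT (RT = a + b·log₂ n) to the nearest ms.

590 ms

log₂(4) = 2 bits, so RT = 270 + 160 × 2 ≈ 590.000 ms.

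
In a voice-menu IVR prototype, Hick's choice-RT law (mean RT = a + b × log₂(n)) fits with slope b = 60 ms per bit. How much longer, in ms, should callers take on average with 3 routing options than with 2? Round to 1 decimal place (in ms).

35.1 ms

ΔRT = (a + b log₂ n₂) − (a + b log₂ n₁) = b·(log₂ n₂ − log₂ n₁).
log₂(3) − log₂(2) = 1.5850 − 1 = 0.5850.
ΔRT = 60 × 0.5850 = 35.098 ms.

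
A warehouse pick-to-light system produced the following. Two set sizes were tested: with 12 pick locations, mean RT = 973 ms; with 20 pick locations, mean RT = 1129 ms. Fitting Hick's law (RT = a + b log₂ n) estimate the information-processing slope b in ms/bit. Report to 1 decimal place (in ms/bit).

The slope on a log₂ axis is (1129 − 973) / (4.3219 − 3.5850) = 211.679 ms/bit.

211.7 ms/bit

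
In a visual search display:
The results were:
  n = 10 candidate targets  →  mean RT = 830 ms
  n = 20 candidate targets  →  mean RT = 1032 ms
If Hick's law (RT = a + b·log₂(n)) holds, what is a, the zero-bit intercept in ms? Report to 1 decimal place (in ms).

The slope on a log₂ axis is (1032 − 830) / (4.3219 − 3.3219) = 202.000 ms/bit.
Intercept: a = 830 − 202.000·log₂(10) = 158.971 ms.

159.0 ms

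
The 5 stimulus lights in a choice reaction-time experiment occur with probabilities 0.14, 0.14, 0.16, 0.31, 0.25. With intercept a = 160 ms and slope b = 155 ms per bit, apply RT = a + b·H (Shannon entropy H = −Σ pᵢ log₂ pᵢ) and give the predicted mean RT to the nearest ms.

Entropy contributions −pᵢ log₂ pᵢ: 0.3971, 0.3971, 0.4230, 0.5238, 0.5000; sum H = 2.2410 bits.
RT = a + bH = 160 + 155·2.2410 = 507.36 ms.

507 ms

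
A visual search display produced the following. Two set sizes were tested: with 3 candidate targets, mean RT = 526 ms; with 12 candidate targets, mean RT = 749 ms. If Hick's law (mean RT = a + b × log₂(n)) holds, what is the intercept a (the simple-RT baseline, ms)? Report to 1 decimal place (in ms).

349.3 ms

Slope: b = (749 − 526) / (log₂ 12 − log₂ 3) = 223/2.0000 = 111.500 ms/bit.
Intercept: a = 526 − 111.500·log₂(3) = 349.277 ms.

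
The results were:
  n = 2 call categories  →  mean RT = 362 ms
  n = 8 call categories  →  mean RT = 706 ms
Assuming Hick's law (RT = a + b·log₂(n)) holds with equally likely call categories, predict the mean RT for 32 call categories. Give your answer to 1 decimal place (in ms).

With log₂ n on the abscissa the relation is linear; from the two conditions:
  b = (706 − 362) / (log₂ 8 − log₂ 2) = 344 / (3 − 1) = 172.000 ms/bit
  a = 362 − 172.000 × 1 = 190.000 ms
Then RT(32) = 190.000 + 172.000 × log₂ 32 = 190.000 + 172.000 × 5 ≈ 1050.000 ms.

1050.0 ms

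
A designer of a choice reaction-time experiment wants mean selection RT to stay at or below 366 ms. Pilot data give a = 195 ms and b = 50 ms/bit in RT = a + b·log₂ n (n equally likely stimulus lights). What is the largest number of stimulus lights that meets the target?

Information budget: (366 − 195)/50 = 3.4200 bits, so n ≤ 2^3.4200 = 10.703 → at most 10.

10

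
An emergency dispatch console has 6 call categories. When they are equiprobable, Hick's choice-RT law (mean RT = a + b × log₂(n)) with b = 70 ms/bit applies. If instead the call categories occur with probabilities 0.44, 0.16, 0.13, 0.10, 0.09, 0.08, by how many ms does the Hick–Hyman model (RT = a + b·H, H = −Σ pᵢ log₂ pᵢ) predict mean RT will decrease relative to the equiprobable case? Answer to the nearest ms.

Equiprobable entropy H₀ = log₂ 6 = 2.5850 bits.
Skewed entropy H = −Σ pᵢ log₂ pᵢ = 2.2632 bits.
ΔRT = b·(H₀ − H) = 70 × 0.3218 = 22.53 ms.

23 ms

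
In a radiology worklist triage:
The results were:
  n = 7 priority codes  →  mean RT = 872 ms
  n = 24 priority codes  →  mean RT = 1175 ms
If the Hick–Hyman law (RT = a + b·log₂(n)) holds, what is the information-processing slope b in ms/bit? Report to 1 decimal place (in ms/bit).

170.5 ms/bit

b = (RT₂ − RT₁)/(log₂ n₂ − log₂ n₁) = (1175 − 872)/(4.5850 − 2.8074) = 170.454 ms/bit.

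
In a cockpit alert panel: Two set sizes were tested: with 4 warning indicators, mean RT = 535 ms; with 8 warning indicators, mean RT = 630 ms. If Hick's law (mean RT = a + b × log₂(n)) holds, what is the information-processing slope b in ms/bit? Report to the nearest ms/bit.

95 ms/bit

The slope on a log₂ axis is (630 − 535) / (3 − 2) = 95 ms/bit.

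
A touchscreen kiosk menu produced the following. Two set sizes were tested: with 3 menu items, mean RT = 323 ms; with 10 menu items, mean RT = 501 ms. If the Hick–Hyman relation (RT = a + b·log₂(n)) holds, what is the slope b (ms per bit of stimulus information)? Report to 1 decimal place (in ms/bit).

The slope on a log₂ axis is (501 − 323) / (3.3219 − 1.5850) = 102.478 ms/bit.

102.5 ms/bit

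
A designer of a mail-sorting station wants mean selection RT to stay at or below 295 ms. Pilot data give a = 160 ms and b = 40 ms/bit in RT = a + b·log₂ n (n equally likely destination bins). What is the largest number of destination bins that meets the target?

Information budget: (295 − 160)/40 = 3.3750 bits, so n ≤ 2^3.3750 = 10.375 → at most 10.

10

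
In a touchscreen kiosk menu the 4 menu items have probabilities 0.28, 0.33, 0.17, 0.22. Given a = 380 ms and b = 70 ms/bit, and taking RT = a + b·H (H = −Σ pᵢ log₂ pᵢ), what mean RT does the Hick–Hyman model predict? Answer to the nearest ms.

517 ms

H = 0.28·log₂(1/0.28) + 0.33·log₂(1/0.33) + 0.17·log₂(1/0.17) + 0.22·log₂(1/0.22) = 1.9572 bits.
RT = 380 + 70 × 1.9572 = 517.00 ms.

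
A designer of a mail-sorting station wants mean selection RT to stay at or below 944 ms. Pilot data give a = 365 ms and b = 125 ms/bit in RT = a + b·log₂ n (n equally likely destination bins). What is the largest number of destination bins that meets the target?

24

Set 365 + 125·log₂ n ≤ 944 → log₂ n ≤ (944 − 365)/125 = 4.6320.
So n ≤ 2^4.6320 = 24.795; the largest integer n is 24.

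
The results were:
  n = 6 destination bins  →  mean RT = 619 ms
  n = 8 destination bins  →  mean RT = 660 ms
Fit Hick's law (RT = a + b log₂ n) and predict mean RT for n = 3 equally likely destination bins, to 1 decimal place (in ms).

With log₂ n on the abscissa the relation is linear; from the two conditions:
  b = (660 − 619) / (log₂ 8 − log₂ 6) = 41 / (3 − 2.5850) = 98.786 ms/bit
  a = 619 − 98.786 × 2.5850 = 363.641 ms
Then RT(3) = 363.641 + 98.786 × log₂ 3 = 363.641 + 98.786 × 1.5850 ≈ 520.214 ms.

520.2 ms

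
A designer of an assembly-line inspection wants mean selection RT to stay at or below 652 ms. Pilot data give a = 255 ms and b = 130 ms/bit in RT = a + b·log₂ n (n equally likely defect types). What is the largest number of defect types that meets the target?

Set 255 + 130·log₂ n ≤ 652 → log₂ n ≤ (652 − 255)/130 = 3.0538.
So n ≤ 2^3.0538 = 8.304; the largest integer n is 8.

8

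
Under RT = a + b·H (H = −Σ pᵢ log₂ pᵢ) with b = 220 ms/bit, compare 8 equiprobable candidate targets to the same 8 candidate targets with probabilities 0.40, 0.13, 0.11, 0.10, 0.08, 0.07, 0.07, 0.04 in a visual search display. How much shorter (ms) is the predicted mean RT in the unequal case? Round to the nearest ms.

The RT saving is b·ΔH. Equiprobable H₀ = log₂(8) = 3.0000 bits; with the given probabilities H = 2.6083 bits.
b·(H₀ − H) = 220 × (3.0000 − 2.6083) = 86.18 ms.

86 ms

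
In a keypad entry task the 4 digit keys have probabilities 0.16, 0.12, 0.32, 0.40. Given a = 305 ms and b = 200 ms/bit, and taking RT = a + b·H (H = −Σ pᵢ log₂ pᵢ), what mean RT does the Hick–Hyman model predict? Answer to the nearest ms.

674 ms

H = 0.16·log₂(1/0.16) + 0.12·log₂(1/0.12) + 0.32·log₂(1/0.32) + 0.40·log₂(1/0.40) = 1.8449 bits.
RT = 305 + 200 × 1.8449 = 673.98 ms.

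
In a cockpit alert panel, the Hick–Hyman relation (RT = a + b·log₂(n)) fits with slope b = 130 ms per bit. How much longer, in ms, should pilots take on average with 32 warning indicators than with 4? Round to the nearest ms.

Only the slope matters, since a is common to both: ΔRT = b·log₂(n₂/n₁).
log₂(32) − log₂(4) = log₂(32/4) = log₂(8) = 3.
ΔRT = 130 × 3.0000 = 390.000 ms.

390 ms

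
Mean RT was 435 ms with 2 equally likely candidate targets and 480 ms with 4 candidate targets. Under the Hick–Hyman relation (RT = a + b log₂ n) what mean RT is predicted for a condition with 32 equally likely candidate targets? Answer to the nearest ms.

615 ms

Solve the two-equation system in a and b:
  b = (480 − 435) / (log₂ 4 − log₂ 2) = 45 / (2 − 1) = 45 ms/bit
  a = 435 − 45 × 1 = 390 ms
Then RT(32) = 390 + 45 × log₂ 32 = 390 + 45 × 5 ≈ 615.000 ms.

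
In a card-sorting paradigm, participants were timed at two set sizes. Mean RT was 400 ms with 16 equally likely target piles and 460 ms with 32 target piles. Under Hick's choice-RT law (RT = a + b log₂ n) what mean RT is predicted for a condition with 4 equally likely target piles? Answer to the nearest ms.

280 ms

With log₂ n on the abscissa the relation is linear; from the two conditions:
  b = (460 − 400) / (log₂ 32 − log₂ 16) = 60 / (5 − 4) = 60 ms/bit
  a = 400 − 60 × 4 = 160 ms
Then RT(4) = 160 + 60 × log₂ 4 = 160 + 60 × 2 ≈ 280.000 ms.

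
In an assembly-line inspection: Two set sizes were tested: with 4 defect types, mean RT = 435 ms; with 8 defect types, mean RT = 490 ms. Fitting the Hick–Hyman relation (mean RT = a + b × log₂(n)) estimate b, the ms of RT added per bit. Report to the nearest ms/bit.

Slope: b = (490 − 435) / (log₂ 8 − log₂ 4) = 55/1.0000 = 55 ms/bit.

55 ms/bit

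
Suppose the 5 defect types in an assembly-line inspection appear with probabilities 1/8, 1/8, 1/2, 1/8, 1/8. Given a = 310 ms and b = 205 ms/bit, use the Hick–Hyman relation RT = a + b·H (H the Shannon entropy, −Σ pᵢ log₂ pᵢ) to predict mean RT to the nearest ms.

720 ms

Each term −pᵢ log₂ pᵢ: 0.125·3 + 0.125·3 + 0.5·1 + 0.125·3 + 0.125·3; summed, H = 2.000 bits.
Mean RT = a + bH = 310 + 205·2.000 = 720.00 ms.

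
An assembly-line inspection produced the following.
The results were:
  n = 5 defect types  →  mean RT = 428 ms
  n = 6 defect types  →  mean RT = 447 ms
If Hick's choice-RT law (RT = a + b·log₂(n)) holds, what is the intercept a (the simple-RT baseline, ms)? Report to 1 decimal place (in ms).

The slope on a log₂ axis is (447 − 428) / (2.5850 − 2.3219) = 72.234 ms/bit.
Intercept: a = 428 − 72.234·log₂(5) = 260.278 ms.

260.3 ms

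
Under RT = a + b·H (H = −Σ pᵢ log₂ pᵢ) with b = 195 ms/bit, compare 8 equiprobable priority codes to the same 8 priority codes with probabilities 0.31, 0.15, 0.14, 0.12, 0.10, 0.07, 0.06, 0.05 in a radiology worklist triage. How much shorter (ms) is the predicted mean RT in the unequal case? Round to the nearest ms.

Equiprobable entropy H₀ = log₂ 8 = 3.0000 bits.
Skewed entropy H = −Σ pᵢ log₂ pᵢ = 2.7589 bits.
ΔRT = b·(H₀ − H) = 195 × 0.2411 = 47.02 ms.

47 ms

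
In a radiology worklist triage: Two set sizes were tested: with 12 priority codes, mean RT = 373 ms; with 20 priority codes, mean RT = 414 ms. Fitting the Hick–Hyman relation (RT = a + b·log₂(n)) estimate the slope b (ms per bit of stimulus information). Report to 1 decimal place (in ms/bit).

55.6 ms/bit

The slope on a log₂ axis is (414 − 373) / (4.3219 − 3.5850) = 55.634 ms/bit.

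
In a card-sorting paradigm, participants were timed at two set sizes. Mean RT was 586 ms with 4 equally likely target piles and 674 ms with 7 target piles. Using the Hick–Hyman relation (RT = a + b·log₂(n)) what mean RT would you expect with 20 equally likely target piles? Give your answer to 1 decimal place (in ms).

839.1 ms

RT is linear in log₂ n, so two points fix the line:
  b = (674 − 586) / (log₂ 7 − log₂ 4) = 88 / (2.8074 − 2) = 108.998 ms/bit
  a = 586 − 108.998 × 2 = 368.004 ms
Then RT(20) = 368.004 + 108.998 × log₂ 20 = 368.004 + 108.998 × 4.3219 ≈ 839.085 ms.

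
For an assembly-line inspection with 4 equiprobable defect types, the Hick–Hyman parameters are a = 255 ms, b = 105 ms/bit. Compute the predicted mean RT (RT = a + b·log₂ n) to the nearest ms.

465 ms

log₂(4) = 2 bits, so RT = 255 + 105 × 2 ≈ 465.000 ms.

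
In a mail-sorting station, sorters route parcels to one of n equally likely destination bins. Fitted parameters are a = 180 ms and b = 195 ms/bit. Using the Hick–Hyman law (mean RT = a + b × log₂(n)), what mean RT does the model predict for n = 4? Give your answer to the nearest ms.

log₂(4) = 2 bits, so RT = 180 + 195 × 2 ≈ 570.000 ms.

570 ms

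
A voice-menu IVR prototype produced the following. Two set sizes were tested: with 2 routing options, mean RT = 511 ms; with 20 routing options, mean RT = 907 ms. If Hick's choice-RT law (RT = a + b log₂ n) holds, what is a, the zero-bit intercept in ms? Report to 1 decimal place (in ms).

391.8 ms

b = (RT₂ − RT₁)/(log₂ n₂ − log₂ n₁) = (907 − 511)/(4.3219 − 1) = 119.208 ms/bit.
Intercept: a = 511 − 119.208·log₂(2) = 391.792 ms.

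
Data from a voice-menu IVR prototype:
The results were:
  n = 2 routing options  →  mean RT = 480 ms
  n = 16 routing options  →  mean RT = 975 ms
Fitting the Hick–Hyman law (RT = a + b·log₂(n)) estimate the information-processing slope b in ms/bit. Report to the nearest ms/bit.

165 ms/bit

The slope on a log₂ axis is (975 − 480) / (4 − 1) = 165 ms/bit.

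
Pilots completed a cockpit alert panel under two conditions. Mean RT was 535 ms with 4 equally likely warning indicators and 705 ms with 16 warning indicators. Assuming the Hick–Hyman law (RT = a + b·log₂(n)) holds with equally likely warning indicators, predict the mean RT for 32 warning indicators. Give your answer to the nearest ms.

With log₂ n on the abscissa the relation is linear; from the two conditions:
  b = (705 − 535) / (log₂ 16 − log₂ 4) = 170 / (4 − 2) = 85 ms/bit
  a = 535 − 85 × 2 = 365 ms
Then RT(32) = 365 + 85 × log₂ 32 = 365 + 85 × 5 ≈ 790.000 ms.

790 ms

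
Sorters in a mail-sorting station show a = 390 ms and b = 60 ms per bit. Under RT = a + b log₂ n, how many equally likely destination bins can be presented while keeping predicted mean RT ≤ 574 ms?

8

Information budget: (574 − 390)/60 = 3.0667 bits, so n ≤ 2^3.0667 = 8.378 → at most 8.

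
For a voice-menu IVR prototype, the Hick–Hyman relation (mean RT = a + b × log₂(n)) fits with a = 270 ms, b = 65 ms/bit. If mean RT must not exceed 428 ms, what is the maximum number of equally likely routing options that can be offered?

Set 270 + 65·log₂ n ≤ 428 → log₂ n ≤ (428 − 270)/65 = 2.4308.
So n ≤ 2^2.4308 = 5.392; the largest integer n is 5.

5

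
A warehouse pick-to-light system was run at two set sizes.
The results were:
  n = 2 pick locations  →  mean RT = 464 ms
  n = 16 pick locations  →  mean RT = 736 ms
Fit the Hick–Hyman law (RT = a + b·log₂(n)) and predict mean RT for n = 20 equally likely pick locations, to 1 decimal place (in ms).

765.2 ms

Fit slope and intercept:
  b = (736 − 464) / (log₂ 16 − log₂ 2) = 272 / (4 − 1) = 90.667 ms/bit
  a = 464 − 90.667 × 1 = 373.333 ms
Then RT(20) = 373.333 + 90.667 × log₂ 20 = 373.333 + 90.667 × 4.3219 ≈ 765.188 ms.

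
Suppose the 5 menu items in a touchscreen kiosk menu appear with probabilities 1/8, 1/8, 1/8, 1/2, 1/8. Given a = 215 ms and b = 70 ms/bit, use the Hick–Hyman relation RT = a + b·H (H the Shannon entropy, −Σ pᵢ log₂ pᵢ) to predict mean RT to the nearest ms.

355 ms

H = −Σ pᵢ log₂ pᵢ = 0.125·3 + 0.125·3 + 0.125·3 + 0.5·1 + 0.125·3 = 2.000 bits.
RT = 215 + 70 × 2.000 = 355.00 ms.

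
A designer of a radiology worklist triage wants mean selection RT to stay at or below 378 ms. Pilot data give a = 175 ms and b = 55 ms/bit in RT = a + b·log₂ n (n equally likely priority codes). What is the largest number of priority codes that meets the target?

Set 175 + 55·log₂ n ≤ 378 → log₂ n ≤ (378 − 175)/55 = 3.6909.
So n ≤ 2^3.6909 = 12.914; the largest integer n is 12.

12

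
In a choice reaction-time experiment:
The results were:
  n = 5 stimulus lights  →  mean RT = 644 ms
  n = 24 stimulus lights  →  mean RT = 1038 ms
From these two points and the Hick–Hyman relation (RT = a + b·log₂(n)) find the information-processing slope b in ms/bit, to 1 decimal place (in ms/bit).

The slope on a log₂ axis is (1038 − 644) / (4.5850 − 2.3219) = 174.103 ms/bit.

174.1 ms/bit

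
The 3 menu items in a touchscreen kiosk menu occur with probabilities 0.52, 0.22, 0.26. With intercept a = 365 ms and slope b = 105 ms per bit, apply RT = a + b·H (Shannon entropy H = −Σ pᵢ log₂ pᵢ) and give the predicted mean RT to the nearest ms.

520 ms

H = 0.52·log₂(1/0.52) + 0.22·log₂(1/0.22) + 0.26·log₂(1/0.26) = 1.4764 bits.
RT = 365 + 105 × 1.4764 = 520.03 ms.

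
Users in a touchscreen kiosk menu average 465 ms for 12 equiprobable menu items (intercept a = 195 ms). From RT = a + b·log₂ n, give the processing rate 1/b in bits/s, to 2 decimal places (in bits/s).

b = (465 − 195)/log₂ 12 = 270/3.5850 = 75.315 ms per bit = 0.07531 s/bit; the reciprocal is 13.278 bits/s.

13.28 bits/s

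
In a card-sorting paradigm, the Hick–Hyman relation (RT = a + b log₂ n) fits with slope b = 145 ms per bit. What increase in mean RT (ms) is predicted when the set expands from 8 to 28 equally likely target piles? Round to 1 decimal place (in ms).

262.1 ms

The intercept a cancels: ΔRT = b·(log₂ n₂ − log₂ n₁) = b·log₂(n₂/n₁).
log₂(28) − log₂(8) = 4.8074 − 3 = 1.8074.
ΔRT = 145 × 1.8074 = 262.066 ms.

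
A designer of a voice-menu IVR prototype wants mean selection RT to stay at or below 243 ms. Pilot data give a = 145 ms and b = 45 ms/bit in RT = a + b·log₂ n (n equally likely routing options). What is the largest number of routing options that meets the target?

4

Information budget: (243 − 145)/45 = 2.1778 bits, so n ≤ 2^2.1778 = 4.525 → at most 4.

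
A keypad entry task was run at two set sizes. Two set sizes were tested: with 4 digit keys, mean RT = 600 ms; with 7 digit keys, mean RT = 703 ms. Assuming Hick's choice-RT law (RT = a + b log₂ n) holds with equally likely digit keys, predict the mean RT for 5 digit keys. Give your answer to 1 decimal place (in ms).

641.1 ms

Fit slope and intercept:
  b = (703 − 600) / (log₂ 7 − log₂ 4) = 103 / (2.8074 − 2) = 127.577 ms/bit
  a = 600 − 127.577 × 2 = 344.846 ms
Then RT(5) = 344.846 + 127.577 × log₂ 5 = 344.846 + 127.577 × 2.3219 ≈ 641.071 ms.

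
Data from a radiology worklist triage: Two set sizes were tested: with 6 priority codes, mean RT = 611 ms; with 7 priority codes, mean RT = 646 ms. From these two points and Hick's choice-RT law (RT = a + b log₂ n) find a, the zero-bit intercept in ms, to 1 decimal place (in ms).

Slope: b = (646 − 611) / (log₂ 7 − log₂ 6) = 35/0.2224 = 157.379 ms/bit.
a = RT₁ − b·log₂ n₁ = 611 − 157.379 × 2.5850 = 204.180 ms.

204.2 ms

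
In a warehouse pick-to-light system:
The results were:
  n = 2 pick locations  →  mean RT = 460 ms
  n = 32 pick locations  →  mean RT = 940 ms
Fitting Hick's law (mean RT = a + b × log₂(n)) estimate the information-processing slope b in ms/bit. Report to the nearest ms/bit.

120 ms/bit

Slope: b = (940 − 460) / (log₂ 32 − log₂ 2) = 480/4.0000 = 120 ms/bit.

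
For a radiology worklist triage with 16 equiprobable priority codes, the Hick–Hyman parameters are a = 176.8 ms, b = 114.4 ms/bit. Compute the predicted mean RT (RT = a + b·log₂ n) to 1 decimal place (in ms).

log₂(16) = 4 bits, so RT = 176.8 + 114.4 × 4 ≈ 634.400 ms.

634.4 ms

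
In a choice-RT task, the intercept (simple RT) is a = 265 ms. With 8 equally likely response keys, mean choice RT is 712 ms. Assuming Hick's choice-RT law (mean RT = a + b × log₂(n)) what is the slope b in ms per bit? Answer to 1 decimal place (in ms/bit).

b = (712 − 265) / log₂(8) = 447 / 3 = 149.000 ms/bit.

149.0 ms/bit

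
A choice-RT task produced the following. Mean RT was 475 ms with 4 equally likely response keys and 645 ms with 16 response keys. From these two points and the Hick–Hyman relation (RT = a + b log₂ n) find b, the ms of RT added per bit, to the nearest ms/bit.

85 ms/bit

The slope on a log₂ axis is (645 − 475) / (4 − 2) = 85 ms/bit.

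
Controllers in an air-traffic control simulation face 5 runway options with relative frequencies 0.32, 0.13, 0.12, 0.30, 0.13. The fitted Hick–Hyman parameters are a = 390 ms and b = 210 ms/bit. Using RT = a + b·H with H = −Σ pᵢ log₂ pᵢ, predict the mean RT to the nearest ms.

H = 0.32·log₂(1/0.32) + 0.13·log₂(1/0.13) + 0.12·log₂(1/0.12) + 0.30·log₂(1/0.30) + 0.13·log₂(1/0.13) = 2.1795 bits.
RT = 390 + 210 × 2.1795 = 847.69 ms.

848 ms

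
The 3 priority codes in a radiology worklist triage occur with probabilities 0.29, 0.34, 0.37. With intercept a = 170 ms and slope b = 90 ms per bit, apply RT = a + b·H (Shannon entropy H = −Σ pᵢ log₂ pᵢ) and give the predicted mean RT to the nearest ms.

312 ms

H = 0.29·log₂(1/0.29) + 0.34·log₂(1/0.34) + 0.37·log₂(1/0.37) = 1.5778 bits.
RT = 170 + 90 × 1.5778 = 312.00 ms.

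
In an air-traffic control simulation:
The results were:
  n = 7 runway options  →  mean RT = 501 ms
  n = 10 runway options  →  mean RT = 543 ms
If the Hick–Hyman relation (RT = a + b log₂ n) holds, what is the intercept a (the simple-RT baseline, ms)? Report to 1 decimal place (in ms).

271.9 ms

Slope: b = (543 − 501) / (log₂ 10 − log₂ 7) = 42/0.5146 = 81.621 ms/bit.
a = RT₁ − b·log₂ n₁ = 501 − 81.621 × 2.8074 = 271.861 ms.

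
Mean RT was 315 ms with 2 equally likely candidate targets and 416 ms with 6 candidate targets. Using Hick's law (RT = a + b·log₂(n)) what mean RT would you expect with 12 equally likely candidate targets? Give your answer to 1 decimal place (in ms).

Fit slope and intercept:
  b = (416 − 315) / (log₂ 6 − log₂ 2) = 101 / (2.5850 − 1) = 63.724 ms/bit
  a = 315 − 63.724 × 1 = 251.276 ms
Then RT(12) = 251.276 + 63.724 × log₂ 12 = 251.276 + 63.724 × 3.5850 ≈ 479.724 ms.

479.7 ms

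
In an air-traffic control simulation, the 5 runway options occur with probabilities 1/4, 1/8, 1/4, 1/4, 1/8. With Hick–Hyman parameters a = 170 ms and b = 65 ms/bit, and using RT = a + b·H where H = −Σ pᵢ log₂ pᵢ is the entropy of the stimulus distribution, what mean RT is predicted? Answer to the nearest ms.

316 ms

H = −Σ pᵢ log₂ pᵢ = 0.25·2 + 0.125·3 + 0.25·2 + 0.25·2 + 0.125·3 = 2.250 bits.
RT = 170 + 65 × 2.250 = 316.25 ms.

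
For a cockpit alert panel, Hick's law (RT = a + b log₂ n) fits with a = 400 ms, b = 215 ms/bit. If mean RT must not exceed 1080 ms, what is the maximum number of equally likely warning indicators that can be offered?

Information budget: (1080 − 400)/215 = 3.1628 bits, so n ≤ 2^3.1628 = 8.956 → at most 8.

8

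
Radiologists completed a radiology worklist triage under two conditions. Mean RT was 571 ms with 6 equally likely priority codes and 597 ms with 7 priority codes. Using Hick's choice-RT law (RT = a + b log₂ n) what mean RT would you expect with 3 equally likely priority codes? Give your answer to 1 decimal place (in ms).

RT is linear in log₂ n, so two points fix the line:
  b = (597 − 571) / (log₂ 7 − log₂ 6) = 26 / (2.8074 − 2.5850) = 116.910 ms/bit
  a = 571 − 116.910 × 2.5850 = 268.791 ms
Then RT(3) = 268.791 + 116.910 × log₂ 3 = 268.791 + 116.910 × 1.5850 ≈ 454.090 ms.

454.1 ms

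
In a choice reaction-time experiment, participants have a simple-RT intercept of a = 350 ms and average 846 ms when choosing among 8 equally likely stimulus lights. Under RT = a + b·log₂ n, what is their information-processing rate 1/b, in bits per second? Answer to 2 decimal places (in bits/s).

b = (846 − 350)/log₂ 8 = 496/3 = 165.333 ms per bit = 0.16533 s/bit; the reciprocal is 6.048 bits/s.

6.05 bits/s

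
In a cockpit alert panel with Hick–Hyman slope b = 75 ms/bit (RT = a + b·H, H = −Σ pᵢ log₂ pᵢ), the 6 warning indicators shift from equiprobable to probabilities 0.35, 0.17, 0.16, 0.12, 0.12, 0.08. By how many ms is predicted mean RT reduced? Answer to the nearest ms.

13 ms

Equiprobable entropy H₀ = log₂ 6 = 2.5850 bits.
Skewed entropy H = −Σ pᵢ log₂ pᵢ = 2.4133 bits.
ΔRT = b·(H₀ − H) = 75 × 0.1716 = 12.87 ms.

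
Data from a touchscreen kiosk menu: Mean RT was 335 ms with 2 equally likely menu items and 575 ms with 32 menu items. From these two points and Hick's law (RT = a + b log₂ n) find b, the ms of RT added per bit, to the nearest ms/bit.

Slope: b = (575 − 335) / (log₂ 32 − log₂ 2) = 240/4.0000 = 60 ms/bit.

60 ms/bit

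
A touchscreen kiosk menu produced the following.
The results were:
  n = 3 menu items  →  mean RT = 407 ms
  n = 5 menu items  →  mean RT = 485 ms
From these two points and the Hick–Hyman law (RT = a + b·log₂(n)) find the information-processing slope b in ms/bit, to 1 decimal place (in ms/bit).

Slope: b = (485 − 407) / (log₂ 5 − log₂ 3) = 78/0.7370 = 105.839 ms/bit.

105.8 ms/bit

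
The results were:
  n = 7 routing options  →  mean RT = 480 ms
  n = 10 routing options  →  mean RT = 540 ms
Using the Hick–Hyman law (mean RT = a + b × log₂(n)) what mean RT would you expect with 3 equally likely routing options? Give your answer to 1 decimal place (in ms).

337.5 ms

Fit slope and intercept:
  b = (540 − 480) / (log₂ 10 − log₂ 7) = 60 / (3.3219 − 2.8074) = 116.601 ms/bit
  a = 480 − 116.601 × 2.8074 = 152.658 ms
Then RT(3) = 152.658 + 116.601 × log₂ 3 = 152.658 + 116.601 × 1.5850 ≈ 337.467 ms.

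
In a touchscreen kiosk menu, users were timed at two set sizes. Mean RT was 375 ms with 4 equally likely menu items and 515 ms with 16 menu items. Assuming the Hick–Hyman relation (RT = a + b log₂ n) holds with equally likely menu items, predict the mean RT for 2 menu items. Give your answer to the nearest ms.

Fit slope and intercept:
  b = (515 − 375) / (log₂ 16 − log₂ 4) = 140 / (4 − 2) = 70 ms/bit
  a = 375 − 70 × 2 = 235 ms
Then RT(2) = 235 + 70 × log₂ 2 = 235 + 70 × 1 ≈ 305.000 ms.

305 ms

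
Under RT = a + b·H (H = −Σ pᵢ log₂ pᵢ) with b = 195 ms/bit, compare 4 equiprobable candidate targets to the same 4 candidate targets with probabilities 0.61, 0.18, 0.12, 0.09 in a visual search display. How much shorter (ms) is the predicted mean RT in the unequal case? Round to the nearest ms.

The RT saving is b·ΔH. Equiprobable H₀ = log₂(4) = 2.0000 bits; with the given probabilities H = 1.5600 bits.
b·(H₀ − H) = 195 × (2.0000 − 1.5600) = 85.79 ms.

86 ms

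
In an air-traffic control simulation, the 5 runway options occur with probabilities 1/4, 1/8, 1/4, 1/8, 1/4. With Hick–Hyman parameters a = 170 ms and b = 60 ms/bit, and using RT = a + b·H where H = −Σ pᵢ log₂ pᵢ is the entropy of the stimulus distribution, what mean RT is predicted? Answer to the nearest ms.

305 ms

Each term −pᵢ log₂ pᵢ: 0.25·2 + 0.125·3 + 0.25·2 + 0.125·3 + 0.25·2; summed, H = 2.250 bits.
Mean RT = a + bH = 170 + 60·2.250 = 305.00 ms.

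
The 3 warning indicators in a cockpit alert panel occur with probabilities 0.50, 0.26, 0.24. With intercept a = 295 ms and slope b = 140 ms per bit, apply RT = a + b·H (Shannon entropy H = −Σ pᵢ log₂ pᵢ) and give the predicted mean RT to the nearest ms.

505 ms

Entropy contributions −pᵢ log₂ pᵢ: 0.5000, 0.5053, 0.4941; sum H = 1.4994 bits.
RT = a + bH = 295 + 140·1.4994 = 504.92 ms.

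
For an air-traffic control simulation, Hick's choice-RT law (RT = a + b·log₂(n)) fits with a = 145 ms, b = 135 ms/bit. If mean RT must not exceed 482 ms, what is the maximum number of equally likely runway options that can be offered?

135·log₂ n ≤ 482 − 145 = 337, giving log₂ n ≤ 2.4963 and n ≤ 5.642. The largest whole number is 5.

5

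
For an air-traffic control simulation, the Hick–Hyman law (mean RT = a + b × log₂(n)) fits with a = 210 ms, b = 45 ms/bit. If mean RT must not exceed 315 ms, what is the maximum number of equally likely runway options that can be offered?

Information budget: (315 − 210)/45 = 2.3333 bits, so n ≤ 2^2.3333 = 5.040 → at most 5.

5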